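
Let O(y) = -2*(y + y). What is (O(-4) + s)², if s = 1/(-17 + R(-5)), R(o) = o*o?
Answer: 16641/64 ≈ 260.02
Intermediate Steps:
O(y) = -4*y
R(o) = o²
s = ⅛ (s = 1/(-17 + (-5)²) = 1/(-17 + 25) = 1/8 = ⅛ ≈ 0.12500)
(O(-4) + s)² = (-4*(-4) + ⅛)² = (16 + ⅛)² = (129/8)² = 16641/64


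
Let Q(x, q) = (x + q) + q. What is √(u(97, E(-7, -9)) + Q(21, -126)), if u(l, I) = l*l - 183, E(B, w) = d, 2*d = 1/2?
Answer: √8995 ≈ 94.842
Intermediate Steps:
d = ¼ (d = (½)/2 = (½)*(½) = ¼ ≈ 0.25000)
Q(x, q) = x + 2*q (Q(x, q) = (q + x) + q = x + 2*q)
E(B, w) = ¼
u(l, I) = -183 + l² (u(l, I) = l² - 183 = -183 + l²)
√(u(97, E(-7, -9)) + Q(21, -126)) = √((-183 + 97²) + (21 + 2*(-126))) = √((-183 + 9409) + (21 - 252)) = √(9226 - 231) = √8995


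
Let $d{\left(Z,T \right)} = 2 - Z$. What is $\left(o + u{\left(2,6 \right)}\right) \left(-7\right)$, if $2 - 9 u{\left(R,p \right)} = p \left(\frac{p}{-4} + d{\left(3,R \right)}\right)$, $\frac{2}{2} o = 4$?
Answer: $- \frac{371}{9} \approx -41.222$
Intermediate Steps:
$o = 4$
$u{\left(R,p \right)} = \frac{2}{9} - \frac{p \left(-1 - \frac{p}{4}\right)}{9}$ ($u{\left(R,p \right)} = \frac{2}{9} - \frac{p \left(\frac{p}{-4} + \left(2 - 3\right)\right)}{9} = \frac{2}{9} - \frac{p \left(p \left(- \frac{1}{4}\right) + \left(2 - 3\right)\right)}{9} = \frac{2}{9} - \frac{p \left(- \frac{p}{4} - 1\right)}{9} = \frac{2}{9} - \frac{p \left(-1 - \frac{p}{4}\right)}{9}$)
$\left(o + u{\left(2,6 \right)}\right) \left(-7\right) = \left(4 + \left(\frac{2}{9} + \frac{1}{9} \cdot 6 + \frac{6^{2}}{36}\right)\right) \left(-7\right) = \left(4 + \left(\frac{2}{9} + \frac{2}{3} + \frac{1}{36} \cdot 36\right)\right) \left(-7\right) = \left(4 + \left(\frac{2}{9} + \frac{2}{3} + 1\right)\right) \left(-7\right) = \left(4 + \frac{17}{9}\right) \left(-7\right) = \frac{53}{9} \left(-7\right) = - \frac{371}{9}$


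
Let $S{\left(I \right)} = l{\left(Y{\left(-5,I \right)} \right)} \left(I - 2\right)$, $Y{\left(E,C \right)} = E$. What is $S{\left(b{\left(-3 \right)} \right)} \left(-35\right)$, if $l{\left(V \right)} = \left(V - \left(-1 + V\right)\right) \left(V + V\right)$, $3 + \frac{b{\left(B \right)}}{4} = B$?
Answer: $-9100$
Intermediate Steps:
$b{\left(B \right)} = -12 + 4 B$
$l{\left(V \right)} = 2 V$ ($l{\left(V \right)} = 1 \cdot 2 V = 2 V$)
$S{\left(I \right)} = 20 - 10 I$ ($S{\left(I \right)} = 2 \left(-5\right) \left(I - 2\right) = - 10 \left(-2 + I\right) = 20 - 10 I$)
$S{\left(b{\left(-3 \right)} \right)} \left(-35\right) = \left(20 - 10 \left(-12 + 4 \left(-3\right)\right)\right) \left(-35\right) = \left(20 - 10 \left(-12 - 12\right)\right) \left(-35\right) = \left(20 - -240\right) \left(-35\right) = \left(20 + 240\right) \left(-35\right) = 260 \left(-35\right) = -9100$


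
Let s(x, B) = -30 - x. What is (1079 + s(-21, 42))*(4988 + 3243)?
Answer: 8807170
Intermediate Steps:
(1079 + s(-21, 42))*(4988 + 3243) = (1079 + (-30 - 1*(-21)))*(4988 + 3243) = (1079 + (-30 + 21))*8231 = (1079 - 9)*8231 = 1070*8231 = 8807170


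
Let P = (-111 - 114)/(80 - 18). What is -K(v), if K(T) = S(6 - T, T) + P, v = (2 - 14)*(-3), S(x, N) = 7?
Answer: -209/62 ≈ -3.3710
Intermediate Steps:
P = -225/62 ≈ -3.6290
v = 36 (v = -12*(-3) = 36)
K(T) = 209/62 (K(T) = 7 - 225/62 = 209/62)
-K(v) = -1*209/62 = -209/62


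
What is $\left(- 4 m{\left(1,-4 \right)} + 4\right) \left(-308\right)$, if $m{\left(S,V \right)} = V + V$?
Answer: $-11088$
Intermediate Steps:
$m{\left(S,V \right)} = 2 V$
$\left(- 4 m{\left(1,-4 \right)} + 4\right) \left(-308\right) = \left(- 4 \cdot 2 \left(-4\right) + 4\right) \left(-308\right) = \left(\left(-4\right) \left(-8\right) + 4\right) \left(-308\right) = \left(32 + 4\right) \left(-308\right) = 36 \left(-308\right) = -11088$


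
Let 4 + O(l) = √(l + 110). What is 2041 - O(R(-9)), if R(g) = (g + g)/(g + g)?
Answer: 2045 - √111 ≈ 2034.5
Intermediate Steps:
R(g) = 1 (R(g) = (2*g)/((2*g)) = (2*g)*(1/(2*g)) = 1)
O(l) = -4 + √(110 + l) (O(l) = -4 + √(l + 110) = -4 + √(110 + l))
2041 - O(R(-9)) = 2041 - (-4 + √(110 + 1)) = 2041 - (-4 + √111) = 2041 + (4 - √111) = 2045 - √111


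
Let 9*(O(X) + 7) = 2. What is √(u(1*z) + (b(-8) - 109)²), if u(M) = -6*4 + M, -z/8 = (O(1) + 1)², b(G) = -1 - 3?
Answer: 11*√8353/9 ≈ 111.70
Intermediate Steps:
O(X) = -61/9 (O(X) = -7 + (⅑)*2 = -7 + 2/9 = -61/9)
b(G) = -4
z = -21632/81 (z = -8*(-61/9 + 1)² = -8*(-52/9)² = -8*2704/81 = -21632/81 ≈ -267.06)
u(M) = -24 + M
√(u(1*z) + (b(-8) - 109)²) = √((-24 + 1*(-21632/81)) + (-4 - 109)²) = √((-24 - 21632/81) + (-113)²) = √(-23576/81 + 12769) = √(1010713/81) = 11*√8353/9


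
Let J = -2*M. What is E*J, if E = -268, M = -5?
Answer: -2680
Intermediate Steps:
J = 10 (J = -2*(-5) = 10)
E*J = -268*10 = -2680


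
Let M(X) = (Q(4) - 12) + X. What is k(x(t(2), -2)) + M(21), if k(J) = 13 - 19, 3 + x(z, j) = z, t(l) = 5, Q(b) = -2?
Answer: 1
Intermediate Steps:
x(z, j) = -3 + z
k(J) = -6
M(X) = -14 + X (M(X) = (-2 - 12) + X = -14 + X)
k(x(t(2), -2)) + M(21) = -6 + (-14 + 21) = -6 + 7 = 1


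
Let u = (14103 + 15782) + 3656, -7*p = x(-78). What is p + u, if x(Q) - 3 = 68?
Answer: 234716/7 ≈ 33531.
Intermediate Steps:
x(Q) = 71 (x(Q) = 3 + 68 = 71)
p = -71/7 (p = -⅐*71 = -71/7 ≈ -10.143)
u = 33541 (u = 29885 + 3656 = 33541)
p + u = -71/7 + 33541 = 234716/7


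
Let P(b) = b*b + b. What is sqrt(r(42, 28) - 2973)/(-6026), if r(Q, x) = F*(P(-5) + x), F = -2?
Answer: -3*I*sqrt(341)/6026 ≈ -0.0091933*I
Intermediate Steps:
P(b) = b + b**2 (P(b) = b**2 + b = b + b**2)
r(Q, x) = -40 - 2*x (r(Q, x) = -2*(-5*(1 - 5) + x) = -2*(-5*(-4) + x) = -2*(20 + x) = -40 - 2*x)
sqrt(r(42, 28) - 2973)/(-6026) = sqrt((-40 - 2*28) - 2973)/(-6026) = sqrt((-40 - 56) - 2973)*(-1/6026) = sqrt(-96 - 2973)*(-1/6026) = sqrt(-3069)*(-1/6026) = (3*I*sqrt(341))*(-1/6026) = -3*I*sqrt(341)/6026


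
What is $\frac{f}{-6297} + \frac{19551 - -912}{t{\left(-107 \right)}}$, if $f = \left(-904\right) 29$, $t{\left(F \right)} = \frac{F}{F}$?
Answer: $\frac{128881727}{6297} \approx 20467.0$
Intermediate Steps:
$t{\left(F \right)} = 1$
$f = -26216$
$\frac{f}{-6297} + \frac{19551 - -912}{t{\left(-107 \right)}} = - \frac{26216}{-6297} + \frac{19551 - -912}{1} = \left(-26216\right) \left(- \frac{1}{6297}\right) + \left(19551 + 912\right) 1 = \frac{26216}{6297} + 20463 \cdot 1 = \frac{26216}{6297} + 20463 = \frac{128881727}{6297}$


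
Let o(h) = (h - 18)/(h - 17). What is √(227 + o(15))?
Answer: √914/2 ≈ 15.116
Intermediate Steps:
o(h) = (-18 + h)/(-17 + h)
√(227 + o(15)) = √(227 + (-18 + 15)/(-17 + 15)) = √(227 - 3/(-2)) = √(227 - ½*(-3)) = √(227 + 3/2) = √(457/2) = √914/2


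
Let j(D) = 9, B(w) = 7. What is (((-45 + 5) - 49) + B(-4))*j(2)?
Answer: -738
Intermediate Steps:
(((-45 + 5) - 49) + B(-4))*j(2) = (((-45 + 5) - 49) + 7)*9 = ((-40 - 49) + 7)*9 = (-89 + 7)*9 = -82*9 = -738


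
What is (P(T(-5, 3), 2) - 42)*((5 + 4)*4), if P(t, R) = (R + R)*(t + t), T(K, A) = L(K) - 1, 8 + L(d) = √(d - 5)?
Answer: -4104 + 288*I*√10 ≈ -4104.0 + 910.74*I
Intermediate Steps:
L(d) = -8 + √(-5 + d) (L(d) = -8 + √(d - 5) = -8 + √(-5 + d))
T(K, A) = -9 + √(-5 + K) (T(K, A) = (-8 + √(-5 + K)) - 1 = -9 + √(-5 + K))
P(t, R) = 4*R*t (P(t, R) = (2*R)*(2*t) = 4*R*t)
(P(T(-5, 3), 2) - 42)*((5 + 4)*4) = (4*2*(-9 + √(-5 - 5)) - 42)*((5 + 4)*4) = (4*2*(-9 + √(-10)) - 42)*(9*4) = (4*2*(-9 + I*√10) - 42)*36 = ((-72 + 8*I*√10) - 42)*36 = (-114 + 8*I*√10)*36 = -4104 + 288*I*√10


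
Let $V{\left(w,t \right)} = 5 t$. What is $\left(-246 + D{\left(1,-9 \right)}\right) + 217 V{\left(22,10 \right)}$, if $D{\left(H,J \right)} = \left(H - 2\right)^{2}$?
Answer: $10605$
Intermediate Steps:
$D{\left(H,J \right)} = \left(-2 + H\right)^{2}$
$\left(-246 + D{\left(1,-9 \right)}\right) + 217 V{\left(22,10 \right)} = \left(-246 + \left(-2 + 1\right)^{2}\right) + 217 \cdot 5 \cdot 10 = \left(-246 + \left(-1\right)^{2}\right) + 217 \cdot 50 = \left(-246 + 1\right) + 10850 = -245 + 10850 = 10605$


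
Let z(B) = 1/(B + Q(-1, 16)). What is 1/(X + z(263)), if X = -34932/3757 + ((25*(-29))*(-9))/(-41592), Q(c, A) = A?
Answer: -14532286392/137346686669 ≈ -0.10581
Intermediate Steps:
z(B) = 1/(16 + B) (z(B) = 1/(B + 16) = 1/(16 + B))
X = -492468723/52087048 (X = -34932*1/3757 - 725*(-9)*(-1/41592) = -34932/3757 + 6525*(-1/41592) = -34932/3757 - 2175/13864 = -492468723/52087048 ≈ -9.4547)
1/(X + z(263)) = 1/(-492468723/52087048 + 1/(16 + 263)) = 1/(-492468723/52087048 + 1/279) = 1/(-137346686669/14532286392) = -14532286392/137346686669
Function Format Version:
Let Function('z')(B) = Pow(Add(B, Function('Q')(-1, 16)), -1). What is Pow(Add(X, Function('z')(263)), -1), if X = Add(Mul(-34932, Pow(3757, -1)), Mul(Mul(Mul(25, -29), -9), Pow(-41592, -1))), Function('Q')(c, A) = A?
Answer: Rational(-14532286392, 137346686669) ≈ -0.10581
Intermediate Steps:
Function('z')(B) = Pow(Add(16, B), -1) (Function('z')(B) = Pow(Add(B, 16), -1) = Pow(Add(16, B), -1))
X = Rational(-492468723, 52087048) (X = Add(Mul(-34932, Rational(1, 3757)), Mul(Mul(-725, -9), Rational(-1, 41592))) = Add(Rational(-34932, 3757), Mul(6525, Rational(-1, 41592))) = Add(Rational(-34932, 3757), Rational(-2175, 13864)) = Rational(-492468723, 52087048) ≈ -9.4547)
Pow(Add(X, Function('z')(263)), -1) = Pow(Add(Rational(-492468723, 52087048), Pow(Add(16, 263), -1)), -1) = Pow(Add(Rational(-492468723, 52087048), Pow(279, -1)), -1) = Pow(Add(Rational(-492468723, 52087048), Rational(1, 279)), -1) = Pow(Rational(-137346686669, 14532286392), -1) = Rational(-14532286392, 137346686669)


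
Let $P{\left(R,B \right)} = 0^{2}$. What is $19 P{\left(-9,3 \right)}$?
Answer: $0$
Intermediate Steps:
$P{\left(R,B \right)} = 0$
$19 P{\left(-9,3 \right)} = 19 \cdot 0 = 0$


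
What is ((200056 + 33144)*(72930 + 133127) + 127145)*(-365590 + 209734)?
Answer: -7489289071805520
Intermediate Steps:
((200056 + 33144)*(72930 + 133127) + 127145)*(-365590 + 209734) = (233200*206057 + 127145)*(-155856) = (48052492400 + 127145)*(-155856) = 48052619545*(-155856) = -7489289071805520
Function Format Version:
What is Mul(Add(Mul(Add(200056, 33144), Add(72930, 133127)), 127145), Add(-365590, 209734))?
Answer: -7489289071805520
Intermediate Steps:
Mul(Add(Mul(Add(200056, 33144), Add(72930, 133127)), 127145), Add(-365590, 209734)) = Mul(Add(Mul(233200, 206057), 127145), -155856) = Mul(Add(48052492400, 127145), -155856) = Mul(48052619545, -155856) = -7489289071805520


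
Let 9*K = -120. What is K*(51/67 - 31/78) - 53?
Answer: -453487/7839 ≈ -57.850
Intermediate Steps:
K = -40/3 (K = (⅑)*(-120) = -40/3 ≈ -13.333)
K*(51/67 - 31/78) - 53 = -40*(51/67 - 31/78)/3 - 53 = -40/3*1901/5226 - 53 = -38020/7839 - 53 = -453487/7839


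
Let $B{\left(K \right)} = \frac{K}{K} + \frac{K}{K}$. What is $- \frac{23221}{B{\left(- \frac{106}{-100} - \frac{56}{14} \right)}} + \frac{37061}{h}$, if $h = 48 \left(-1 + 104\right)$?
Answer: $- \frac{57365251}{4944} \approx -11603.0$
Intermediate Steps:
$B{\left(K \right)} = 2$ ($B{\left(K \right)} = 1 + 1 = 2$)
$h = 4944$ ($h = 48 \cdot 103 = 4944$)
$- \frac{23221}{B{\left(- \frac{106}{-100} - \frac{56}{14} \right)}} + \frac{37061}{h} = - \frac{23221}{2} + \frac{37061}{4944} = - \frac{57365251}{4944}$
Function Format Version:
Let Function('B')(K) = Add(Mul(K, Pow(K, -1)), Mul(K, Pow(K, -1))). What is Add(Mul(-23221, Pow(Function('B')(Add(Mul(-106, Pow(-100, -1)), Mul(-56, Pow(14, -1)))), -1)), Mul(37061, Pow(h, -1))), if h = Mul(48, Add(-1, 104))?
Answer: Rational(-57365251, 4944) ≈ -11603.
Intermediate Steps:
Function('B')(K) = 2 (Function('B')(K) = Add(1, 1) = 2)
h = 4944 (h = Mul(48, 103) = 4944)
Add(Mul(-23221, Pow(Function('B')(Add(Mul(-106, Pow(-100, -1)), Mul(-56, Pow(14, -1)))), -1)), Mul(37061, Pow(h, -1))) = Add(Mul(-23221, Pow(2, -1)), Mul(37061, Pow(4944, -1))) = Add(Mul(-23221, Rational(1, 2)), Mul(37061, Rational(1, 4944))) = Add(Rational(-23221, 2), Rational(37061, 4944)) = Rational(-57365251, 4944)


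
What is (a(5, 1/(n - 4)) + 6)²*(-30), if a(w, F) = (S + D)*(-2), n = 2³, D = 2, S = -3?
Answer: -1920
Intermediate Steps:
n = 8
a(w, F) = 2 (a(w, F) = (-3 + 2)*(-2) = -1*(-2) = 2)
(a(5, 1/(n - 4)) + 6)²*(-30) = (2 + 6)²*(-30) = 8²*(-30) = 64*(-30) = -1920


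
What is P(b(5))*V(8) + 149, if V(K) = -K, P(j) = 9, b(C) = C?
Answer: 77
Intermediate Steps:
P(b(5))*V(8) + 149 = 9*(-1*8) + 149 = 9*(-8) + 149 = -72 + 149 = 77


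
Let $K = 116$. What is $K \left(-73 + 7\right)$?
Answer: $-7656$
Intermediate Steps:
$K \left(-73 + 7\right) = 116 \left(-73 + 7\right) = 116 \left(-66\right) = -7656$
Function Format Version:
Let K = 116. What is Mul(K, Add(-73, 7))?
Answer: -7656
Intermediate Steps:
Mul(K, Add(-73, 7)) = Mul(116, Add(-73, 7)) = Mul(116, -66) = -7656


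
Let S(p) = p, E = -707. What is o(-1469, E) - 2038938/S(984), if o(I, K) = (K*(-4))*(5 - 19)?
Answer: -6832911/164 ≈ -41664.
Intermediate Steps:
o(I, K) = 56*K (o(I, K) = -4*K*(-14) = 56*K)
o(-1469, E) - 2038938/S(984) = 56*(-707) - 2038938/984 = -39592 - 2038938/984 = -39592 - 1*339823/164 = -39592 - 339823/164 = -6832911/164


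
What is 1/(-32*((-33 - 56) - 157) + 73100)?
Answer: 1/80972 ≈ 1.2350e-5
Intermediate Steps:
1/(-32*((-33 - 56) - 157) + 73100) = 1/(-32*(-89 - 157) + 73100) = 1/(-32*(-246) + 73100) = 1/(7872 + 73100) = 1/80972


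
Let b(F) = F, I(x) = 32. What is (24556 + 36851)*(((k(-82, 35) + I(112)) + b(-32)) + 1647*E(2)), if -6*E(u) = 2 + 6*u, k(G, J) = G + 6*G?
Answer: -271234719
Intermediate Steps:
k(G, J) = 7*G
E(u) = -⅓ - u (E(u) = -(2 + 6*u)/6 = -⅓ - u)
(24556 + 36851)*(((k(-82, 35) + I(112)) + b(-32)) + 1647*E(2)) = (24556 + 36851)*(((7*(-82) + 32) - 32) + 1647*(-⅓ - 1*2)) = 61407*(((-574 + 32) - 32) + 1647*(-⅓ - 2)) = 61407*((-542 - 32) + 1647*(-7/3)) = 61407*(-574 - 3843) = 61407*(-4417) = -271234719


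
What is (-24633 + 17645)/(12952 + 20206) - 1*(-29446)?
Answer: 488181740/16579 ≈ 29446.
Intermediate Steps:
(-24633 + 17645)/(12952 + 20206) - 1*(-29446) = -6988/33158 + 29446 = -6988*1/33158 + 29446 = -3494/16579 + 29446 = 488181740/16579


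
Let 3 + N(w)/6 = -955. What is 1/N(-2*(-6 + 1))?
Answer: -1/5748 ≈ -0.00017397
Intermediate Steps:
N(w) = -5748 (N(w) = -18 + 6*(-955) = -18 - 5730 = -5748)
1/N(-2*(-6 + 1)) = 1/(-5748) = -1/5748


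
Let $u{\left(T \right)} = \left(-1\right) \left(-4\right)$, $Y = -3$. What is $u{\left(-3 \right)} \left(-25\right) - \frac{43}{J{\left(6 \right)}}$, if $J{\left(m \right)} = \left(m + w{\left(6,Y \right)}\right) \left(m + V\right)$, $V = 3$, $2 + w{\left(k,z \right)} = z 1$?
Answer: $- \frac{943}{9} \approx -104.78$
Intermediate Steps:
$w{\left(k,z \right)} = -2 + z$ ($w{\left(k,z \right)} = -2 + z 1 = -2 + z$)
$J{\left(m \right)} = \left(-5 + m\right) \left(3 + m\right)$ ($J{\left(m \right)} = \left(m - 5\right) \left(m + 3\right) = \left(m - 5\right) \left(3 + m\right) = \left(-5 + m\right) \left(3 + m\right)$)
$u{\left(T \right)} = 4$
$u{\left(-3 \right)} \left(-25\right) - \frac{43}{J{\left(6 \right)}} = 4 \left(-25\right) - \frac{43}{-15 + 6^{2} - 12} = -100 - \frac{43}{-15 + 36 - 12} = -100 - \frac{43}{9} = - \frac{943}{9}$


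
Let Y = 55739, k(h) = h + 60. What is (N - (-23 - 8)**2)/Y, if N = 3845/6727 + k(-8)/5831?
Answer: -5381798094/312338558749 ≈ -0.017231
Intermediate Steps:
k(h) = 60 + h
N = 3252857/5603591 (N = 3845/6727 + (60 - 8)/5831 = 3845*(1/6727) + 52*(1/5831) = 3845/6727 + 52/5831 = 3252857/5603591 ≈ 0.58049)
(N - (-23 - 8)**2)/Y = (3252857/5603591 - (-23 - 8)**2)/55739 = (3252857/5603591 - 1*(-31)**2)*(1/55739) = (3252857/5603591 - 1*961)*(1/55739) = (3252857/5603591 - 961)*(1/55739) = -5381798094/5603591*1/55739 = -5381798094/312338558749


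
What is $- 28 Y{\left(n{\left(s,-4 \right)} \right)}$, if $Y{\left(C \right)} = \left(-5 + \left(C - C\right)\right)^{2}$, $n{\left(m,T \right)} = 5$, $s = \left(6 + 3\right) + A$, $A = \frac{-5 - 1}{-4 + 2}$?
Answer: $-700$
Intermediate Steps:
$A = 3$ ($A = - \frac{6}{-2} = \left(-6\right) \left(- \frac{1}{2}\right) = 3$)
$s = 12$ ($s = \left(6 + 3\right) + 3 = 9 + 3 = 12$)
$Y{\left(C \right)} = 25$ ($Y{\left(C \right)} = \left(-5 + 0\right)^{2} = \left(-5\right)^{2} = 25$)
$- 28 Y{\left(n{\left(s,-4 \right)} \right)} = \left(-28\right) 25 = -700$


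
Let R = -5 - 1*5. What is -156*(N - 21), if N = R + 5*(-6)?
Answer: 9516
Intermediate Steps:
R = -10 (R = -5 - 5 = -10)
N = -40 (N = -10 + 5*(-6) = -10 - 30 = -40)
-156*(N - 21) = -156*(-40 - 21) = -156*(-61) = 9516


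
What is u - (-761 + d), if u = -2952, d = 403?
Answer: -2594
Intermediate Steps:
u - (-761 + d) = -2952 - (-761 + 403) = -2952 - 1*(-358) = -2952 + 358 = -2594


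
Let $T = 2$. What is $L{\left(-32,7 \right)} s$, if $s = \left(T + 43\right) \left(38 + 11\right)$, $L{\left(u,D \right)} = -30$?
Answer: $-66150$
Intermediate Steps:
$s = 2205$ ($s = \left(2 + 43\right) \left(38 + 11\right) = 45 \cdot 49 = 2205$)
$L{\left(-32,7 \right)} s = \left(-30\right) 2205 = -66150$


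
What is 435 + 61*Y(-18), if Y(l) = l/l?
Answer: 496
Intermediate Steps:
Y(l) = 1
435 + 61*Y(-18) = 435 + 61*1 = 435 + 61 = 496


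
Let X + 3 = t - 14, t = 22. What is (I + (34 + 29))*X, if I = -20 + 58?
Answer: 505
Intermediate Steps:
X = 5 (X = -3 + (22 - 14) = -3 + 8 = 5)
I = 38
(I + (34 + 29))*X = (38 + (34 + 29))*5 = (38 + 63)*5 = 101*5 = 505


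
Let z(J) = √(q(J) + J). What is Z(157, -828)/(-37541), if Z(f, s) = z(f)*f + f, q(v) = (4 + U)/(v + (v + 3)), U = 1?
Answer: -157/37541 - 157*√15778358/11900497 ≈ -0.056586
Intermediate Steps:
q(v) = 5/(3 + 2*v) (q(v) = (4 + 1)/(v + (v + 3)) = 5/(v + (3 + v)) = 5/(3 + 2*v))
z(J) = √(J + 5/(3 + 2*J)) (z(J) = √(5/(3 + 2*J) + J) = √(J + 5/(3 + 2*J)))
Z(f, s) = f + f*√((5 + f*(3 + 2*f))/(3 + 2*f)) (Z(f, s) = √((5 + f*(3 + 2*f))/(3 + 2*f))*f + f = f*√((5 + f*(3 + 2*f))/(3 + 2*f)) + f = f + f*√((5 + f*(3 + 2*f))/(3 + 2*f)))
Z(157, -828)/(-37541) = (157*(1 + √((5 + 157*(3 + 2*157))/(3 + 2*157))))/(-37541) = (157*(1 + √((5 + 157*(3 + 314))/(3 + 314))))*(-1/37541) = (157*(1 + √((5 + 157*317)/317)))*(-1/37541) = (157*(1 + √((5 + 49769)/317)))*(-1/37541) = (157*(1 + √((1/317)*49774)))*(-1/37541) = (157*(1 + √(49774/317)))*(-1/37541) = (157*(1 + √15778358/317))*(-1/37541) = (157 + 157*√15778358/317)*(-1/37541) = -157/37541 - 157*√15778358/11900497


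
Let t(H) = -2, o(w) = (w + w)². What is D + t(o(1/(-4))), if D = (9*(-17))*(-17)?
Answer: 2599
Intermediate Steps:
o(w) = 4*w² (o(w) = (2*w)² = 4*w²)
D = 2601 (D = -153*(-17) = 2601)
D + t(o(1/(-4))) = 2601 - 2 = 2599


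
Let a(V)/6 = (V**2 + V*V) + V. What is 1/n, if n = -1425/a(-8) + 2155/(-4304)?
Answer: -3228/8005 ≈ -0.40325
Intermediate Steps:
a(V) = 6*V + 12*V**2 (a(V) = 6*((V**2 + V*V) + V) = 6*((V**2 + V**2) + V) = 6*(2*V**2 + V) = 6*(V + 2*V**2) = 6*V + 12*V**2)
n = -8005/3228 (n = -1425*(-1/(48*(1 + 2*(-8)))) + 2155/(-4304) = -1425*(-1/(48*(1 - 16))) + 2155*(-1/4304) = -1425/(6*(-8)*(-15)) - 2155/4304 = -1425/720 - 2155/4304 = -1425*1/720 - 2155/4304 = -95/48 - 2155/4304 = -8005/3228 ≈ -2.4799)
1/n = 1/(-8005/3228) = -3228/8005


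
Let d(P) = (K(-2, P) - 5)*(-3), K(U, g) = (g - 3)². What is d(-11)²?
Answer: 328329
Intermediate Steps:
K(U, g) = (-3 + g)²
d(P) = 15 - 3*(-3 + P)² (d(P) = ((-3 + P)² - 5)*(-3) = (-5 + (-3 + P)²)*(-3) = 15 - 3*(-3 + P)²)
d(-11)² = (15 - 3*(-3 - 11)²)² = (15 - 3*(-14)²)² = (15 - 3*196)² = (15 - 588)² = (-573)² = 328329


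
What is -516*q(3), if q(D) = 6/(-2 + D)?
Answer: -3096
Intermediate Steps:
-516*q(3) = -3096/(-2 + 3) = -3096/1 = -3096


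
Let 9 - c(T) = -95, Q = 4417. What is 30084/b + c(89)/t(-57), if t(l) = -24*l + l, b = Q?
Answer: 39899492/5790687 ≈ 6.8903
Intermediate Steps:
b = 4417
t(l) = -23*l
c(T) = 104 (c(T) = 9 - 1*(-95) = 9 + 95 = 104)
30084/b + c(89)/t(-57) = 30084/4417 + 104/((-23*(-57))) = 30084*(1/4417) + 104/1311 = 30084/4417 + 104*(1/1311) = 30084/4417 + 104/1311 = 39899492/5790687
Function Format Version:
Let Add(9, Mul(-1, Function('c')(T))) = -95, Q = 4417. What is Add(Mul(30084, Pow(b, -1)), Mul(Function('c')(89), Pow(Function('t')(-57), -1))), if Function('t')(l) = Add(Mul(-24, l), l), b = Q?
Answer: Rational(39899492, 5790687) ≈ 6.8903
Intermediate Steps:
b = 4417
Function('t')(l) = Mul(-23, l)
Function('c')(T) = 104 (Function('c')(T) = Add(9, Mul(-1, -95)) = Add(9, 95) = 104)
Add(Mul(30084, Pow(b, -1)), Mul(Function('c')(89), Pow(Function('t')(-57), -1))) = Add(Mul(30084, Pow(4417, -1)), Mul(104, Pow(Mul(-23, -57), -1))) = Add(Mul(30084, Rational(1, 4417)), Mul(104, Pow(1311, -1))) = Add(Rational(30084, 4417), Mul(104, Rational(1, 1311))) = Add(Rational(30084, 4417), Rational(104, 1311)) = Rational(39899492, 5790687)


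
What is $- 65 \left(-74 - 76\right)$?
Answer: $9750$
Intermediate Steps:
$- 65 \left(-74 - 76\right) = \left(-65\right) \left(-150\right) = 9750$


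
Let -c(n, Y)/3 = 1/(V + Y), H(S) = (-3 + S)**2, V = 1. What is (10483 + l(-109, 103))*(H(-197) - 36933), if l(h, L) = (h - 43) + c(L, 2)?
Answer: 31682110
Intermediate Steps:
c(n, Y) = -3/(1 + Y)
l(h, L) = -44 + h (l(h, L) = (h - 43) - 3/(1 + 2) = (-43 + h) - 3/3 = (-43 + h) - 3*1/3 = (-43 + h) - 1 = -44 + h)
(10483 + l(-109, 103))*(H(-197) - 36933) = (10483 + (-44 - 109))*((-3 - 197)**2 - 36933) = (10483 - 153)*((-200)**2 - 36933) = 10330*(40000 - 36933) = 10330*3067 = 31682110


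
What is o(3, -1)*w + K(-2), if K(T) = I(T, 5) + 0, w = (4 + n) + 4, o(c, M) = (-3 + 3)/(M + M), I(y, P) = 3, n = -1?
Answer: 3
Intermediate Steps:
o(c, M) = 0 (o(c, M) = 0/((2*M)) = 0*(1/(2*M)) = 0)
w = 7 (w = (4 - 1) + 4 = 3 + 4 = 7)
K(T) = 3 (K(T) = 3 + 0 = 3)
o(3, -1)*w + K(-2) = 0*7 + 3 = 0 + 3 = 3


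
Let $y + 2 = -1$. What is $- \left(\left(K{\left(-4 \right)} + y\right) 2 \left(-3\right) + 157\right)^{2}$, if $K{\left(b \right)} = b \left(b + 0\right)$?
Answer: $-6241$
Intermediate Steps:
$y = -3$ ($y = -2 - 1 = -3$)
$K{\left(b \right)} = b^{2}$ ($K{\left(b \right)} = b b = b^{2}$)
$- \left(\left(K{\left(-4 \right)} + y\right) 2 \left(-3\right) + 157\right)^{2} = - \left(\left(\left(-4\right)^{2} - 3\right) 2 \left(-3\right) + 157\right)^{2} = - \left(\left(16 - 3\right) 2 \left(-3\right) + 157\right)^{2} = - \left(13 \cdot 2 \left(-3\right) + 157\right)^{2} = - \left(26 \left(-3\right) + 157\right)^{2} = - \left(-78 + 157\right)^{2} = - 79^{2} = \left(-1\right) 6241 = -6241$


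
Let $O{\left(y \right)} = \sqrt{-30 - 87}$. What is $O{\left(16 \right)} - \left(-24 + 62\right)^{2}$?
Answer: $-1444 + 3 i \sqrt{13} \approx -1444.0 + 10.817 i$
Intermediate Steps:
$O{\left(y \right)} = 3 i \sqrt{13}$ ($O{\left(y \right)} = \sqrt{-117} = 3 i \sqrt{13}$)
$O{\left(16 \right)} - \left(-24 + 62\right)^{2} = 3 i \sqrt{13} - \left(-24 + 62\right)^{2} = 3 i \sqrt{13} - 38^{2} = 3 i \sqrt{13} - 1444 = -1444 + 3 i \sqrt{13}$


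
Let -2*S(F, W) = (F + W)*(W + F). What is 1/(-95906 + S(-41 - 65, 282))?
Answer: -1/111394 ≈ -8.9771e-6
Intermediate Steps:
S(F, W) = -(F + W)²/2 (S(F, W) = -(F + W)*(W + F)/2 = -(F + W)*(F + W)/2 = -(F + W)²/2)
1/(-95906 + S(-41 - 65, 282)) = 1/(-95906 - ((-41 - 65) + 282)²/2) = 1/(-95906 - (-106 + 282)²/2) = 1/(-95906 - ½*176²) = 1/(-95906 - ½*30976) = 1/(-95906 - 15488) = 1/(-111394) = -1/111394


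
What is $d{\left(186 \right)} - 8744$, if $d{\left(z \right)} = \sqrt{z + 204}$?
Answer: $-8744 + \sqrt{390} \approx -8724.3$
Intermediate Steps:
$d{\left(z \right)} = \sqrt{204 + z}$
$d{\left(186 \right)} - 8744 = \sqrt{204 + 186} - 8744 = \sqrt{390} - 8744 = -8744 + \sqrt{390}$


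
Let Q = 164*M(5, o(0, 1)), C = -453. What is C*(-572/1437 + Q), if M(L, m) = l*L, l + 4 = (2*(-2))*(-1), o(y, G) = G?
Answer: 86372/479 ≈ 180.32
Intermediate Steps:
l = 0 (l = -4 + (2*(-2))*(-1) = -4 - 4*(-1) = -4 + 4 = 0)
M(L, m) = 0 (M(L, m) = 0*L = 0)
Q = 0 (Q = 164*0 = 0)
C*(-572/1437 + Q) = -453*(-572/1437 + 0) = -453*(-572/1437) = 86372/479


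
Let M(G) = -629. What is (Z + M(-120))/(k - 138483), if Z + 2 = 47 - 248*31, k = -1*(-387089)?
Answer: -4136/124303 ≈ -0.033274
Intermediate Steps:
k = 387089
Z = -7643 (Z = -2 + (47 - 248*31) = -2 + (47 - 7688) = -2 - 7641 = -7643)
(Z + M(-120))/(k - 138483) = (-7643 - 629)/(387089 - 138483) = -8272/248606 = -8272*1/248606 = -4136/124303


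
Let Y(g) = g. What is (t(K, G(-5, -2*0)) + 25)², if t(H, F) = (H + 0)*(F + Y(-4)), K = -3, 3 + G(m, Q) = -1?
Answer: 2401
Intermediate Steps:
G(m, Q) = -4 (G(m, Q) = -3 - 1 = -4)
t(H, F) = H*(-4 + F) (t(H, F) = (H + 0)*(F - 4) = H*(-4 + F))
(t(K, G(-5, -2*0)) + 25)² = (-3*(-4 - 4) + 25)² = (-3*(-8) + 25)² = (24 + 25)² = 49² = 2401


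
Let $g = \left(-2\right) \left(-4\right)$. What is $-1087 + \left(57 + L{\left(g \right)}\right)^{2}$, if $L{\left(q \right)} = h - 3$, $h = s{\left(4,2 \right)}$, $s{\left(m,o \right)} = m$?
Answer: $2277$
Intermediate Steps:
$g = 8$
$h = 4$
$L{\left(q \right)} = 1$ ($L{\left(q \right)} = 4 - 3 = 1$)
$-1087 + \left(57 + L{\left(g \right)}\right)^{2} = -1087 + \left(57 + 1\right)^{2} = -1087 + 58^{2} = -1087 + 3364 = 2277$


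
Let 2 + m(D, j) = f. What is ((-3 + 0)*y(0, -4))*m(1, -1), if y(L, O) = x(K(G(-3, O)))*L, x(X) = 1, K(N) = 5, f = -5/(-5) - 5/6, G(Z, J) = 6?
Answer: 0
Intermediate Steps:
f = 1/6 (f = -5*(-1/5) - 5*1/6 = 1 - 5/6 = 1/6 ≈ 0.16667)
m(D, j) = -11/6 (m(D, j) = -2 + 1/6 = -11/6)
y(L, O) = L (y(L, O) = 1*L = L)
((-3 + 0)*y(0, -4))*m(1, -1) = ((-3 + 0)*0)*(-11/6) = -3*0*(-11/6) = 0*(-11/6) = 0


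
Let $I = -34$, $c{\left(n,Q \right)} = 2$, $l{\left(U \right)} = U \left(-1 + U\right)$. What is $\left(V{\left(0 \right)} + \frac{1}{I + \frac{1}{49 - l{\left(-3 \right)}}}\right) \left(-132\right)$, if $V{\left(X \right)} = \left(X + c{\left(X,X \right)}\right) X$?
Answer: $\frac{1628}{419} \approx 3.8854$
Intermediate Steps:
$V{\left(X \right)} = X \left(2 + X\right)$ ($V{\left(X \right)} = \left(X + 2\right) X = \left(2 + X\right) X = X \left(2 + X\right)$)
$\left(V{\left(0 \right)} + \frac{1}{I + \frac{1}{49 - l{\left(-3 \right)}}}\right) \left(-132\right) = \left(0 \left(2 + 0\right) + \frac{1}{-34 + \frac{1}{49 - - 3 \left(-1 - 3\right)}}\right) \left(-132\right) = \left(0 \cdot 2 + \frac{1}{-34 + \frac{1}{49 - \left(-3\right) \left(-4\right)}}\right) \left(-132\right) = \left(0 + \frac{1}{-34 + \frac{1}{49 - 12}}\right) \left(-132\right) = \left(0 + \frac{1}{-34 + \frac{1}{37}}\right) \left(-132\right) = \left(0 + \frac{1}{- \frac{1257}{37}}\right) \left(-132\right) = \left(0 - \frac{37}{1257}\right) \left(-132\right) = \left(- \frac{37}{1257}\right) \left(-132\right) = \frac{1628}{419}$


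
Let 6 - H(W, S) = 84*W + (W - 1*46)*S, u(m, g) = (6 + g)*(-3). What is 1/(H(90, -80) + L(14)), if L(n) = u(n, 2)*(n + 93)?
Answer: -1/6602 ≈ -0.00015147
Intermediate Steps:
u(m, g) = -18 - 3*g
L(n) = -2232 - 24*n (L(n) = (-18 - 3*2)*(n + 93) = (-18 - 6)*(93 + n) = -24*(93 + n) = -2232 - 24*n)
H(W, S) = 6 - 84*W - S*(-46 + W) (H(W, S) = 6 - (84*W + (W - 1*46)*S) = 6 - (84*W + (W - 46)*S) = 6 - (84*W + (-46 + W)*S) = 6 - (84*W + S*(-46 + W)) = 6 + (-84*W - S*(-46 + W)) = 6 - 84*W - S*(-46 + W))
1/(H(90, -80) + L(14)) = 1/((6 - 84*90 + 46*(-80) - 1*(-80)*90) + (-2232 - 24*14)) = 1/((6 - 7560 - 3680 + 7200) + (-2232 - 336)) = 1/(-4034 - 2568) = 1/(-6602) = -1/6602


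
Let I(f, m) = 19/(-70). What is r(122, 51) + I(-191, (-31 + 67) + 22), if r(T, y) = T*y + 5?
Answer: 435871/70 ≈ 6226.7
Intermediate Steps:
r(T, y) = 5 + T*y
I(f, m) = -19/70 (I(f, m) = 19*(-1/70) = -19/70)
r(122, 51) + I(-191, (-31 + 67) + 22) = (5 + 122*51) - 19/70 = (5 + 6222) - 19/70 = 6227 - 19/70 = 435871/70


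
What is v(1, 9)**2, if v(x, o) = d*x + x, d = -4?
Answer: 9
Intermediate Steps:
v(x, o) = -3*x (v(x, o) = -4*x + x = -3*x)
v(1, 9)**2 = (-3*1)**2 = (-3)**2 = 9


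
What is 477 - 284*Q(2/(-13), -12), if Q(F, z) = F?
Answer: 6769/13 ≈ 520.69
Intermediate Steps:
477 - 284*Q(2/(-13), -12) = 477 - 568/(-13) = 477 - 568*(-1)/13 = 477 - 284*(-2/13) = 477 + 568/13 = 6769/13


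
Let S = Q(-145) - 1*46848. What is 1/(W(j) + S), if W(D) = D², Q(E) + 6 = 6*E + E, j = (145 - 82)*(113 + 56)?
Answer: 1/113310740 ≈ 8.8253e-9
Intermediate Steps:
j = 10647 (j = 63*169 = 10647)
Q(E) = -6 + 7*E (Q(E) = -6 + (6*E + E) = -6 + 7*E)
S = -47869 (S = (-6 + 7*(-145)) - 1*46848 = (-6 - 1015) - 46848 = -1021 - 46848 = -47869)
1/(W(j) + S) = 1/(10647² - 47869) = 1/(113358609 - 47869) = 1/113310740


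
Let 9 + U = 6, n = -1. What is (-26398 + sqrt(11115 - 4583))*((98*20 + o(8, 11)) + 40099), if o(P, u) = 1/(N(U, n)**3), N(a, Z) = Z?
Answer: -1110247084 + 84116*sqrt(1633) ≈ -1.1068e+9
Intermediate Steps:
U = -3 (U = -9 + 6 = -3)
o(P, u) = -1 (o(P, u) = 1/((-1)**3) = 1/(-1) = -1)
(-26398 + sqrt(11115 - 4583))*((98*20 + o(8, 11)) + 40099) = (-26398 + sqrt(11115 - 4583))*((98*20 - 1) + 40099) = (-26398 + sqrt(6532))*((1960 - 1) + 40099) = (-26398 + 2*sqrt(1633))*(1959 + 40099) = (-26398 + 2*sqrt(1633))*42058 = -1110247084 + 84116*sqrt(1633)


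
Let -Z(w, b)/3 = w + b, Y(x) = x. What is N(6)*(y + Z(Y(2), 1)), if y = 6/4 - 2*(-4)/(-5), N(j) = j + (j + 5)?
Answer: -1547/10 ≈ -154.70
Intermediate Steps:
N(j) = 5 + 2*j (N(j) = j + (5 + j) = 5 + 2*j)
Z(w, b) = -3*b - 3*w (Z(w, b) = -3*(w + b) = -3*(b + w) = -3*b - 3*w)
y = -⅒ (y = 6*(¼) + 8*(-⅕) = 3/2 - 8/5 = -⅒ ≈ -0.10000)
N(6)*(y + Z(Y(2), 1)) = (5 + 2*6)*(-⅒ + (-3*1 - 3*2)) = (5 + 12)*(-⅒ + (-3 - 6)) = 17*(-⅒ - 9) = 17*(-91/10) = -1547/10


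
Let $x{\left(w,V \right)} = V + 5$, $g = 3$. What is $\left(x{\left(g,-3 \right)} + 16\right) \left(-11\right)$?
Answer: $-198$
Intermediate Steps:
$x{\left(w,V \right)} = 5 + V$
$\left(x{\left(g,-3 \right)} + 16\right) \left(-11\right) = \left(\left(5 - 3\right) + 16\right) \left(-11\right) = \left(2 + 16\right) \left(-11\right) = 18 \left(-11\right) = -198$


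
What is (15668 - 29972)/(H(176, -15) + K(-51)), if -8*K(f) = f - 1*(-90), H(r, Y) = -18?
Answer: 38144/61 ≈ 625.31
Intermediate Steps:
K(f) = -45/4 - f/8 (K(f) = -(f - 1*(-90))/8 = -(f + 90)/8 = -(90 + f)/8 = -45/4 - f/8)
(15668 - 29972)/(H(176, -15) + K(-51)) = (15668 - 29972)/(-18 + (-45/4 - 1/8*(-51))) = -14304/(-18 + (-45/4 + 51/8)) = -14304/(-18 - 39/8) = -14304/(-183/8) = -14304*(-8/183) = 38144/61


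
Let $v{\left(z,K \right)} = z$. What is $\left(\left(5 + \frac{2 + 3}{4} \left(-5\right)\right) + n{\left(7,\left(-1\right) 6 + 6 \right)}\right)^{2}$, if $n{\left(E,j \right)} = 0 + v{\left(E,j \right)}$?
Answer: $\frac{529}{16} \approx 33.063$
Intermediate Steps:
$n{\left(E,j \right)} = E$ ($n{\left(E,j \right)} = 0 + E = E$)
$\left(\left(5 + \frac{2 + 3}{4} \left(-5\right)\right) + n{\left(7,\left(-1\right) 6 + 6 \right)}\right)^{2} = \left(\left(5 + \frac{2 + 3}{4} \left(-5\right)\right) + 7\right)^{2} = \left(\left(5 + 5 \cdot \frac{1}{4} \left(-5\right)\right) + 7\right)^{2} = \left(\left(5 + \frac{5}{4} \left(-5\right)\right) + 7\right)^{2} = \left(\left(5 - \frac{25}{4}\right) + 7\right)^{2} = \left(- \frac{5}{4} + 7\right)^{2} = \left(\frac{23}{4}\right)^{2} = \frac{529}{16}$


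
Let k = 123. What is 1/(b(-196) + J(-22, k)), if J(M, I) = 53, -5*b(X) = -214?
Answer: 5/479 ≈ 0.010438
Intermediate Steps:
b(X) = 214/5 (b(X) = -⅕*(-214) = 214/5)
1/(b(-196) + J(-22, k)) = 1/(214/5 + 53) = 1/(479/5) = 5/479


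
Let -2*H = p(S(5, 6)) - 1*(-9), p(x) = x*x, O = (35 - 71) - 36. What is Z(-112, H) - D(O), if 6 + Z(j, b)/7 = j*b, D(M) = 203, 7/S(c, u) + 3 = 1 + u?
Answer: 8967/2 ≈ 4483.5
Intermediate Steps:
O = -72 (O = -36 - 36 = -72)
S(c, u) = 7/(-2 + u) (S(c, u) = 7/(-3 + (1 + u)) = 7/(-2 + u))
p(x) = x²
H = -193/32 (H = -((7/(-2 + 6))² - 1*(-9))/2 = -((7/4)² + 9)/2 = -(49/16 + 9)/2 = -½*193/16 = -193/32 ≈ -6.0313)
Z(j, b) = -42 + 7*b*j (Z(j, b) = -42 + 7*(j*b) = -42 + 7*(b*j) = -42 + 7*b*j)
Z(-112, H) - D(O) = (-42 + 7*(-193/32)*(-112)) - 1*203 = (-42 + 9457/2) - 203 = 9373/2 - 203 = 8967/2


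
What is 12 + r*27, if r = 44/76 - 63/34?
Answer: -14469/646 ≈ -22.398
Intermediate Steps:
r = -823/646 (r = 44*(1/76) - 63*1/34 = 11/19 - 63/34 = -823/646 ≈ -1.2740)
12 + r*27 = 12 - 823/646*27 = 12 - 22221/646 = -14469/646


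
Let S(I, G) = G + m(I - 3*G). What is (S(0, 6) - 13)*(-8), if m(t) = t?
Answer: 200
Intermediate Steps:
S(I, G) = I - 2*G (S(I, G) = G + (I - 3*G) = I - 2*G)
(S(0, 6) - 13)*(-8) = ((0 - 2*6) - 13)*(-8) = ((0 - 12) - 13)*(-8) = (-12 - 13)*(-8) = -25*(-8) = 200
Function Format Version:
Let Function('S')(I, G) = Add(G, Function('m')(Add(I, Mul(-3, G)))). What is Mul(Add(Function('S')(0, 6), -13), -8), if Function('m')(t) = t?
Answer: 200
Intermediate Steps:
Function('S')(I, G) = Add(I, Mul(-2, G)) (Function('S')(I, G) = Add(G, Add(I, Mul(-3, G))) = Add(I, Mul(-2, G)))
Mul(Add(Function('S')(0, 6), -13), -8) = Mul(Add(Add(0, Mul(-2, 6)), -13), -8) = Mul(Add(Add(0, -12), -13), -8) = Mul(Add(-12, -13), -8) = Mul(-25, -8) = 200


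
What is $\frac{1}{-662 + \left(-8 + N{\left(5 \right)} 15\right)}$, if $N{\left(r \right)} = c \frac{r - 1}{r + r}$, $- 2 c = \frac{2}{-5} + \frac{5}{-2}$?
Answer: $- \frac{10}{6613} \approx -0.0015122$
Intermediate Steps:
$c = \frac{29}{20}$ ($c = - \frac{\frac{2}{-5} + \frac{5}{-2}}{2} = - \frac{2 \left(- \frac{1}{5}\right) + 5 \left(- \frac{1}{2}\right)}{2} = - \frac{- \frac{2}{5} - \frac{5}{2}}{2} = \left(- \frac{1}{2}\right) \left(- \frac{29}{10}\right) = \frac{29}{20} \approx 1.45$)
$N{\left(r \right)} = \frac{29 \left(-1 + r\right)}{40 r}$ ($N{\left(r \right)} = \frac{29 \frac{r - 1}{r + r}}{20} = \frac{29 \frac{-1 + r}{2 r}}{20} = \frac{29 \left(-1 + r\right)}{40 r}$)
$\frac{1}{-662 + \left(-8 + N{\left(5 \right)} 15\right)} = \frac{1}{-662 - \left(8 - \frac{29 \left(-1 + 5\right)}{40 \cdot 5} \cdot 15\right)} = \frac{1}{-662 - \left(8 - \frac{29}{40} \cdot \frac{1}{5} \cdot 4 \cdot 15\right)} = \frac{1}{-662 + \left(-8 + \frac{29}{50} \cdot 15\right)} = \frac{1}{-662 + \left(-8 + \frac{87}{10}\right)} = \frac{1}{-662 + \frac{7}{10}} = \frac{1}{- \frac{6613}{10}} = - \frac{10}{6613}$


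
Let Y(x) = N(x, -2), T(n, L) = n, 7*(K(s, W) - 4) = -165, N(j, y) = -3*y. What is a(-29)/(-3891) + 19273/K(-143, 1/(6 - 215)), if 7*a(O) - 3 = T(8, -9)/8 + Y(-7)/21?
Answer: -8574000153/8706761 ≈ -984.75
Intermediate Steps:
K(s, W) = -137/7 (K(s, W) = 4 + (⅐)*(-165) = 4 - 165/7 = -137/7)
Y(x) = 6 (Y(x) = -3*(-2) = 6)
a(O) = 30/49 (a(O) = 3/7 + (8/8 + 6/21)/7 = 3/7 + (8*(⅛) + 6*(1/21))/7 = 3/7 + (1 + 2/7)/7 = 3/7 + (⅐)*(9/7) = 3/7 + 9/49 = 30/49)
a(-29)/(-3891) + 19273/K(-143, 1/(6 - 215)) = (30/49)/(-3891) + 19273/(-137/7) = (30/49)*(-1/3891) + 19273*(-7/137) = -10/63553 - 134911/137 = -8574000153/8706761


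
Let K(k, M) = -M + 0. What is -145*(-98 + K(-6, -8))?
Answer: 13050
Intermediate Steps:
K(k, M) = -M
-145*(-98 + K(-6, -8)) = -145*(-98 - 1*(-8)) = -145*(-98 + 8) = -145*(-90) = 13050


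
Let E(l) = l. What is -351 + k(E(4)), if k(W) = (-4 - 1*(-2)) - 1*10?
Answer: -363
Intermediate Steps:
k(W) = -12 (k(W) = (-4 + 2) - 10 = -2 - 10 = -12)
-351 + k(E(4)) = -351 - 12 = -363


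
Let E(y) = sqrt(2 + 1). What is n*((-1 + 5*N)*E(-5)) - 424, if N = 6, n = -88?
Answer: -424 - 2552*sqrt(3) ≈ -4844.2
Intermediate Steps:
E(y) = sqrt(3)
n*((-1 + 5*N)*E(-5)) - 424 = -88*(-1 + 5*6)*sqrt(3) - 424 = -88*(-1 + 30)*sqrt(3) - 424 = -2552*sqrt(3) - 424 = -424 - 2552*sqrt(3)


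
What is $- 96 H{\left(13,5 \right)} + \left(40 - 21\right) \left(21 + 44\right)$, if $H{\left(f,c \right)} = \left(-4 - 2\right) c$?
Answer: $4115$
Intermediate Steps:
$H{\left(f,c \right)} = - 6 c$
$- 96 H{\left(13,5 \right)} + \left(40 - 21\right) \left(21 + 44\right) = - 96 \left(\left(-6\right) 5\right) + \left(40 - 21\right) \left(21 + 44\right) = \left(-96\right) \left(-30\right) + 19 \cdot 65 = 2880 + 1235 = 4115$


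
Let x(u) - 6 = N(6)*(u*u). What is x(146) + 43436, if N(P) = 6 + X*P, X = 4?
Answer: 682922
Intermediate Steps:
N(P) = 6 + 4*P
x(u) = 6 + 30*u² (x(u) = 6 + (6 + 4*6)*(u*u) = 6 + (6 + 24)*u² = 6 + 30*u²)
x(146) + 43436 = (6 + 30*146²) + 43436 = (6 + 30*21316) + 43436 = (6 + 639480) + 43436 = 639486 + 43436 = 682922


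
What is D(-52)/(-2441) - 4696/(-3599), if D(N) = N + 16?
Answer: 11592500/8785159 ≈ 1.3196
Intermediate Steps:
D(N) = 16 + N
D(-52)/(-2441) - 4696/(-3599) = (16 - 52)/(-2441) - 4696/(-3599) = -36*(-1/2441) - 4696*(-1/3599) = 36/2441 + 4696/3599 = 11592500/8785159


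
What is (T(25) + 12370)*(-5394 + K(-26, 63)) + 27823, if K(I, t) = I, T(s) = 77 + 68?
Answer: -67803477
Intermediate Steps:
T(s) = 145
(T(25) + 12370)*(-5394 + K(-26, 63)) + 27823 = (145 + 12370)*(-5394 - 26) + 27823 = 12515*(-5420) + 27823 = -67831300 + 27823 = -67803477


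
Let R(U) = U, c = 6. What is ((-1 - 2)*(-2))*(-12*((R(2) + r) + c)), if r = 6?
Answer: -1008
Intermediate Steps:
((-1 - 2)*(-2))*(-12*((R(2) + r) + c)) = ((-1 - 2)*(-2))*(-12*((2 + 6) + 6)) = (-3*(-2))*(-12*(8 + 6)) = 6*(-12*14) = 6*(-168) = -1008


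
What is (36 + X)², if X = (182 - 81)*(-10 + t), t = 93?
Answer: 70879561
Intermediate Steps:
X = 8383 (X = (182 - 81)*(-10 + 93) = 101*83 = 8383)
(36 + X)² = (36 + 8383)² = 8419² = 70879561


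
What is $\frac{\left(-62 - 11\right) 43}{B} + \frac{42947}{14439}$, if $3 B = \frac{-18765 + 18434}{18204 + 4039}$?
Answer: $\frac{3024440812766}{4779309} \approx 6.3282 \cdot 10^{5}$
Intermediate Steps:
$B = - \frac{331}{66729}$ ($B = \frac{\left(-18765 + 18434\right) \frac{1}{18204 + 4039}}{3} = \frac{\left(-331\right) \frac{1}{22243}}{3} = \frac{1}{3} \left(- \frac{331}{22243}\right) = - \frac{331}{66729} \approx -0.0049604$)
$\frac{\left(-62 - 11\right) 43}{B} + \frac{42947}{14439} = \frac{\left(-62 - 11\right) 43}{- \frac{331}{66729}} + \frac{42947}{14439} = \left(-73\right) 43 \left(- \frac{66729}{331}\right) + 42947 \cdot \frac{1}{14439} = \left(-3139\right) \left(- \frac{66729}{331}\right) + \frac{42947}{14439} = \frac{209462331}{331} + \frac{42947}{14439} = \frac{3024440812766}{4779309}$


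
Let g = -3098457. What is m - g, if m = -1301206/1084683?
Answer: 3360842332925/1084683 ≈ 3.0985e+6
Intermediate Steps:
m = -1301206/1084683 (m = -1301206*1/1084683 = -1301206/1084683 ≈ -1.1996)
m - g = -1301206/1084683 - 1*(-3098457) = -1301206/1084683 + 3098457 = 3360842332925/1084683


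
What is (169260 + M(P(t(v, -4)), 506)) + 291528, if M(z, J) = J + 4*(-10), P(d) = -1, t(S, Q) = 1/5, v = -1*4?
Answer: 461254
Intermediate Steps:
v = -4
t(S, Q) = ⅕
M(z, J) = -40 + J (M(z, J) = J - 40 = -40 + J)
(169260 + M(P(t(v, -4)), 506)) + 291528 = (169260 + (-40 + 506)) + 291528 = (169260 + 466) + 291528 = 169726 + 291528 = 461254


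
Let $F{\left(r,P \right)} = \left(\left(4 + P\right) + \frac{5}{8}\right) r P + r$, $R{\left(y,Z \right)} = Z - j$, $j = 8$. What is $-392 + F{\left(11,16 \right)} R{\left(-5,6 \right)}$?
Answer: $-7674$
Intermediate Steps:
$R{\left(y,Z \right)} = -8 + Z$ ($R{\left(y,Z \right)} = Z - 8 = -8 + Z$)
$F{\left(r,P \right)} = r + P r \left(\frac{37}{8} + P\right)$ ($F{\left(r,P \right)} = \left(\left(4 + P\right) + 5 \cdot \frac{1}{8}\right) r P + r = \left(\left(4 + P\right) + \frac{5}{8}\right) r P + r = \left(\frac{37}{8} + P\right) r P + r = r \left(\frac{37}{8} + P\right) P + r = P r \left(\frac{37}{8} + P\right) + r = r + P r \left(\frac{37}{8} + P\right)$)
$-392 + F{\left(11,16 \right)} R{\left(-5,6 \right)} = -392 + \frac{1}{8} \cdot 11 \left(8 + 8 \cdot 16^{2} + 37 \cdot 16\right) \left(-8 + 6\right) = -392 + \frac{1}{8} \cdot 11 \left(8 + 8 \cdot 256 + 592\right) \left(-2\right) = -392 + \frac{1}{8} \cdot 11 \left(8 + 2048 + 592\right) \left(-2\right) = -392 + \frac{1}{8} \cdot 11 \cdot 2648 \left(-2\right) = -392 + 3641 \left(-2\right) = -392 - 7282 = -7674$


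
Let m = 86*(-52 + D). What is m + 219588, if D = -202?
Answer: 197744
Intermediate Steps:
m = -21844 (m = 86*(-52 - 202) = 86*(-254) = -21844)
m + 219588 = -21844 + 219588 = 197744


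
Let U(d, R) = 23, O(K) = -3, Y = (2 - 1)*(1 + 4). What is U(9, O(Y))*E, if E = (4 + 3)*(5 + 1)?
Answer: 966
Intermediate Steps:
Y = 5 (Y = 1*5 = 5)
E = 42 (E = 7*6 = 42)
U(9, O(Y))*E = 23*42 = 966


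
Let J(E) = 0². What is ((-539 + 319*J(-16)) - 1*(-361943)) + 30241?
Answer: 391645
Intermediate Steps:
J(E) = 0
((-539 + 319*J(-16)) - 1*(-361943)) + 30241 = ((-539 + 319*0) - 1*(-361943)) + 30241 = ((-539 + 0) + 361943) + 30241 = (-539 + 361943) + 30241 = 361404 + 30241 = 391645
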